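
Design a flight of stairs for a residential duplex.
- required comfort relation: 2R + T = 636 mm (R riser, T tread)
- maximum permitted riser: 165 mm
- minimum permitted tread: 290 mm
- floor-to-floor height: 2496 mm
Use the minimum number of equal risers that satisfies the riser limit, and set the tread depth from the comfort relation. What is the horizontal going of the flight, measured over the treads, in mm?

4860 mm

At most 165 each: 2496/165 = 15.13, giving 16 risers.
Each riser is 2496/16 = 156 mm (≤ 165 mm).
From 2R + T = 636: T = 636 − 312 = 324 mm.
Treads = 16 − 1 = 15; going = 15 × 324 = 4860 mm.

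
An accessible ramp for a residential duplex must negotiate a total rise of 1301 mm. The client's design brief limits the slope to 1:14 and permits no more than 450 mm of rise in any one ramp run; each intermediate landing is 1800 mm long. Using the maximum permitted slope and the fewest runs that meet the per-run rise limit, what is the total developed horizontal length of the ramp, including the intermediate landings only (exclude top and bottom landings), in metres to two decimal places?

At most 450 each: 1301/450 = 2.89, giving 3 ramp runs. That means 2 intermediate landings.
Horizontal run for 1301 mm of rise at 1:14 is 1301 × 14 = 18214 mm.
2 intermediate landings contribute 2 × 1800 = 3600 mm.
Developed length = 18214 + 3600 = 21814 mm.
= 21.81 m.

21.81 m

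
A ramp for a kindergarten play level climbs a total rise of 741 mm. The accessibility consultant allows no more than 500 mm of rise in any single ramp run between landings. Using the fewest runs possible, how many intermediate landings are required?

1 intermediate landings

741 / 500 = 1.482 → round up to 2 ramp runs.
2 runs are separated by 1 intermediate landings.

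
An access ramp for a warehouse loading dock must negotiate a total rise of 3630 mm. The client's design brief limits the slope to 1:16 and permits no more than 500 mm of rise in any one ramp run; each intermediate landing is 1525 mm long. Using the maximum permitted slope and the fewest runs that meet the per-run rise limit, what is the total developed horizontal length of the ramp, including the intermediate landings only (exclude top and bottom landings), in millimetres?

3630 / 500 = 7.260 → round up to 8 ramp runs. That means 7 intermediate landings.
Ramp run (horizontal) at 1:16: 3630 × 16 = 58080 mm.
7 intermediate landings contribute 7 × 1525 = 10675 mm.
Total developed length = 58080 + 10675 = 68755 mm.

68755 mm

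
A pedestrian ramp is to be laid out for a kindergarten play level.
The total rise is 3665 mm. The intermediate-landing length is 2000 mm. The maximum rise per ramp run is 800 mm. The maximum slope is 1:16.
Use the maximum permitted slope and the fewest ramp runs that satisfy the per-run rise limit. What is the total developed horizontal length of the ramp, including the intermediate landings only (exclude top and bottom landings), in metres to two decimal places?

66.64 m

⌈3665/800⌉ = 5 ramp runs. That means 4 intermediate landings.
Ramp run (horizontal) at 1:16: 3665 × 16 = 58640 mm.
Intermediate landings: 4 × 2000 = 8000 mm.
Total developed length = 58640 + 8000 = 66640 mm.
= 66.64 m.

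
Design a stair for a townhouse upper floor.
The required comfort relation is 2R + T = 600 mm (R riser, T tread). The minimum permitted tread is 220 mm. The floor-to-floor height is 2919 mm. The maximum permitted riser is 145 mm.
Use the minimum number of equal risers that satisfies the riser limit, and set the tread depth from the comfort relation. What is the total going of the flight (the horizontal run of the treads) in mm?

6440 mm

At most 145 each: 2919/145 = 20.13, giving 21 risers.
Each riser is 2919/21 = 139 mm (≤ 145 mm).
From 2R + T = 600: T = 600 − 278 = 322 mm.
Going = (21 − 1) × 322 = 6440 mm.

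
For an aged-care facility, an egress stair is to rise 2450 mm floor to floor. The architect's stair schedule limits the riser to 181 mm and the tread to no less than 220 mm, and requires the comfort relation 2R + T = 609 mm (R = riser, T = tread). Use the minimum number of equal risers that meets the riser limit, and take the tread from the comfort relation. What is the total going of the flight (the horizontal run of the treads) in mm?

2450 / 181 = 13.536 → round up to 14 risers.
R = 2450 ÷ 14 = 175 mm.
T = 609 − 2·175 = 259 mm, which satisfies the 220 mm minimum.
14 risers give 13 treads; going = 13 × 259 = 3367 mm.

3367 mm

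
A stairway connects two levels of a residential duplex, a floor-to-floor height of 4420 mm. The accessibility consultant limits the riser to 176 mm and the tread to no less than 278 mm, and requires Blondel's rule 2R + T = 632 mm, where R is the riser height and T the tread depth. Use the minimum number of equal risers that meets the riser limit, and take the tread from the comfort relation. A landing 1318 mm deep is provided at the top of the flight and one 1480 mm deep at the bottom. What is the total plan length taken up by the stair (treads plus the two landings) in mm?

10098 mm

4420 / 176 = 25.11, so 26 risers are needed.
R = 4420 ÷ 26 = 170 mm.
From 2R + T = 632: T = 632 − 340 = 292 mm.
Treads = 26 − 1 = 25; going = 25 × 292 = 7300 mm.
Add landings: 7300 + 1318 + 1480 = 10098 mm.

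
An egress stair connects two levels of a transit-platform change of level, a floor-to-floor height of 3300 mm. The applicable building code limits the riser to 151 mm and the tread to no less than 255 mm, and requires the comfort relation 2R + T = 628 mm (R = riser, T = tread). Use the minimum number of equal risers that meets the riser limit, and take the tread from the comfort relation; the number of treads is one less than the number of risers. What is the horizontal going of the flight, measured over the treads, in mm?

At most 151 each: 3300/151 = 21.85, giving 22 risers.
R = 3300 ÷ 22 = 150 mm.
Tread T = 628 − 2 × 150 = 328 mm (≥ 255 mm).
22 risers give 21 treads; going = 21 × 328 = 6888 mm.

6888 mm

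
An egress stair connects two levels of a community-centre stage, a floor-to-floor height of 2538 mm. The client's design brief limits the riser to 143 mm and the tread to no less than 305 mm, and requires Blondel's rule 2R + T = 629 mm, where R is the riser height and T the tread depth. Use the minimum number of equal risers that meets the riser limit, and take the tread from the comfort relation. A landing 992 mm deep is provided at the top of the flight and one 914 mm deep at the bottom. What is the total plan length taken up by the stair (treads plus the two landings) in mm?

⌈2538/143⌉ = 18 risers.
Riser R = 2538 / 18 = 141 mm, within the 143 mm limit.
T = 629 − 2·141 = 347 mm, which satisfies the 305 mm minimum.
Treads = 18 − 1 = 17; going = 17 × 347 = 5899 mm.
Add landings: 5899 + 992 + 914 = 7805 mm.

7805 mm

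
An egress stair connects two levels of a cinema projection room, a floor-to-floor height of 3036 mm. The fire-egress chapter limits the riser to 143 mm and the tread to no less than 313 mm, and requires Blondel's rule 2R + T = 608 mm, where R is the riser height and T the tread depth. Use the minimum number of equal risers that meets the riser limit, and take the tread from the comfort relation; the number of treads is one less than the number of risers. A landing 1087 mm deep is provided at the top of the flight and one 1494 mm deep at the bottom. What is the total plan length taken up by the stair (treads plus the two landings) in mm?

At most 143 each: 3036/143 = 21.23, giving 22 risers.
R = 3036 ÷ 22 = 138 mm.
From 2R + T = 608: T = 608 − 276 = 332 mm.
22 risers give 21 treads; going = 21 × 332 = 6972 mm.
Enclosure = 6972 + 1087 + 1494 = 9553 mm.

9553 mm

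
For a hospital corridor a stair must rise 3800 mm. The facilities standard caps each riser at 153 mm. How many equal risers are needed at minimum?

25 risers

⌈3800/153⌉ = 25 risers.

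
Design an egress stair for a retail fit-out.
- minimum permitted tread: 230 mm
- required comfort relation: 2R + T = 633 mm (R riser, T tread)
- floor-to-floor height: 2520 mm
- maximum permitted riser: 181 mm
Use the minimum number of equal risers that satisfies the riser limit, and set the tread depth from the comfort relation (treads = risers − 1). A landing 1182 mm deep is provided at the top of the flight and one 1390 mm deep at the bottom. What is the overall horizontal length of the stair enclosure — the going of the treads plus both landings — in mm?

6121 mm

2520 / 181 = 13.92, so 14 risers are needed.
Each riser is 2520/14 = 180 mm (≤ 181 mm).
T = 633 − 2·180 = 273 mm, which satisfies the 230 mm minimum.
Going = (14 − 1) × 273 = 3549 mm.
Enclosure = 3549 + 1182 + 1390 = 6121 mm.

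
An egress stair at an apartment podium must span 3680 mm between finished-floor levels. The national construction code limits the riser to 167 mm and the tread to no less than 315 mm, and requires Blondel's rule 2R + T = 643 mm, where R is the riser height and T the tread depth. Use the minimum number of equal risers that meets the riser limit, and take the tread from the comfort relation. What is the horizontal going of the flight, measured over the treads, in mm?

⌈3680/167⌉ = 23 risers.
Riser R = 3680 / 23 = 160 mm, within the 167 mm limit.
From 2R + T = 643: T = 643 − 320 = 323 mm.
Going = (23 − 1) × 323 = 7106 mm.

7106 mm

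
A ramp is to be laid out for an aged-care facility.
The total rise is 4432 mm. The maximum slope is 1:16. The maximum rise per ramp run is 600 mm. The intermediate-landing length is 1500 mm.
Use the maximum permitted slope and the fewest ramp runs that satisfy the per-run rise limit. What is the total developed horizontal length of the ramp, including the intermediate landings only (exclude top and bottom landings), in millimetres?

81412 mm

⌈4432/600⌉ = 8 ramp runs. That means 7 intermediate landings.
Horizontal run for 4432 mm of rise at 1:16 is 4432 × 16 = 70912 mm.
7 intermediate landings contribute 7 × 1500 = 10500 mm.
Developed length = 70912 + 10500 = 81412 mm.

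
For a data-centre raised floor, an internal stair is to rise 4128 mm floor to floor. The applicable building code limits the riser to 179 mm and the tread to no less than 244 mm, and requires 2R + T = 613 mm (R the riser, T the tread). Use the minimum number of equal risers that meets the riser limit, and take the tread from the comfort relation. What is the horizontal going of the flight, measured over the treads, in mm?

6187 mm

At most 179 each: 4128/179 = 23.06, giving 24 risers.
R = 4128 ÷ 24 = 172 mm.
From 2R + T = 613: T = 613 − 344 = 269 mm.
24 risers give 23 treads; going = 23 × 269 = 6187 mm.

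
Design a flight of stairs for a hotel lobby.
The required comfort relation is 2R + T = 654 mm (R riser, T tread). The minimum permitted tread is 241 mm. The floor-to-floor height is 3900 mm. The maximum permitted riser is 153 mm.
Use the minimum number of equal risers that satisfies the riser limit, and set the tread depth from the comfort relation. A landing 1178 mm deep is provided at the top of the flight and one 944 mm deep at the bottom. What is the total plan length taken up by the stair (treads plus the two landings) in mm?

10972 mm

At most 153 each: 3900/153 = 25.49, giving 26 risers.
R = 3900 ÷ 26 = 150 mm.
From 2R + T = 654: T = 654 − 300 = 354 mm.
Treads = 26 − 1 = 25; going = 25 × 354 = 8850 mm.
Enclosure = 8850 + 1178 + 944 = 10972 mm.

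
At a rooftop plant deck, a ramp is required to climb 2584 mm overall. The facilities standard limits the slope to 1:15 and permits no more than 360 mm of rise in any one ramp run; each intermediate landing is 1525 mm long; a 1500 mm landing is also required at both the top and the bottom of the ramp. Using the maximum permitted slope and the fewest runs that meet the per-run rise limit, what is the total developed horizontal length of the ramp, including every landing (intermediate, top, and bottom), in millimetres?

2584 / 360 = 7.18, so 8 ramp runs are needed. That means 7 intermediate landings.
Horizontal run for 2584 mm of rise at 1:15 is 2584 × 15 = 38760 mm.
7 intermediate landings contribute 7 × 1525 = 10675 mm.
Top and bottom landings: 2 × 1500 = 3000 mm.
Total = 38760 + 10675 + 3000 = 52435 mm.

52435 mm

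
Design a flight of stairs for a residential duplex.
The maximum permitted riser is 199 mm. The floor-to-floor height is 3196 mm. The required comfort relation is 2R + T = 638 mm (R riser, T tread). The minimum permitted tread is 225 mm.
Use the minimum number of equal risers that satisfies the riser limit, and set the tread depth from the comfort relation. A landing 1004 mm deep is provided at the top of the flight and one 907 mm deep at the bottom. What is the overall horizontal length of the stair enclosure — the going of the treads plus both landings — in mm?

6103 mm

3196 / 199 = 16.060 → round up to 17 risers.
Riser R = 3196 / 17 = 188 mm, within the 199 mm limit.
Tread T = 638 − 2 × 188 = 262 mm (≥ 225 mm).
Going = (17 − 1) × 262 = 4192 mm.
Enclosure = 4192 + 1004 + 907 = 6103 mm.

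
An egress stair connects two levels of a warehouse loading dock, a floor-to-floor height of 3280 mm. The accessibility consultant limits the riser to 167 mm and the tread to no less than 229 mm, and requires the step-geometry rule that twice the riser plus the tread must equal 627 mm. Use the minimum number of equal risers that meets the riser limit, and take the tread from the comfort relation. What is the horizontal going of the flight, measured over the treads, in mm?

At most 167 each: 3280/167 = 19.64, giving 20 risers.
R = 3280 ÷ 20 = 164 mm.
T = 627 − 2·164 = 299 mm, which satisfies the 229 mm minimum.
Treads = 20 − 1 = 19; going = 19 × 299 = 5681 mm.

5681 mm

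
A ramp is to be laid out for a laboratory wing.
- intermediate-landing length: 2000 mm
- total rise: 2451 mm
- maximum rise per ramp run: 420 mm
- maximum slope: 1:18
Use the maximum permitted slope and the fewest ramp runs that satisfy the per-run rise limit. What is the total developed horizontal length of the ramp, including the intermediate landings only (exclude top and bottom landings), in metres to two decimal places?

54.12 m

2451 / 420 = 5.84, so 6 ramp runs are needed. That means 5 intermediate landings.
Horizontal run for 2451 mm of rise at 1:18 is 2451 × 18 = 44118 mm.
5 intermediate landings contribute 5 × 2000 = 10000 mm.
Total developed length = 44118 + 10000 = 54118 mm.
= 54.12 m.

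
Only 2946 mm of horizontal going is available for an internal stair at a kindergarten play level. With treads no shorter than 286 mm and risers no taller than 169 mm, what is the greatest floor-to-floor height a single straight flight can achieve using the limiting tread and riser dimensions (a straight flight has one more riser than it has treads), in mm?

2946 / 286 = 10.30, so 10 treads fit.
Risers = treads + 1 = 11.
Maximum height = 11 × 169 = 1859 mm.

1859 mm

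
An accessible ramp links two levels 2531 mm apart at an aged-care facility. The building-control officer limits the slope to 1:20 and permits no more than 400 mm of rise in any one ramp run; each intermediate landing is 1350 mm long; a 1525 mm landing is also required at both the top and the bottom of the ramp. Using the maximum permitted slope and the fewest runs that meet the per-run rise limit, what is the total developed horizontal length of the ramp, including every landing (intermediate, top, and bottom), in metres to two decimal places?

⌈2531/400⌉ = 7 ramp runs. That means 6 intermediate landings.
Ramp run (horizontal) at 1:20: 2531 × 20 = 50620 mm.
6 intermediate landings contribute 6 × 1350 = 8100 mm.
Top and bottom landings: 2 × 1525 = 3050 mm.
Total = 50620 + 8100 + 3050 = 61770 mm.
= 61.77 m.

61.77 m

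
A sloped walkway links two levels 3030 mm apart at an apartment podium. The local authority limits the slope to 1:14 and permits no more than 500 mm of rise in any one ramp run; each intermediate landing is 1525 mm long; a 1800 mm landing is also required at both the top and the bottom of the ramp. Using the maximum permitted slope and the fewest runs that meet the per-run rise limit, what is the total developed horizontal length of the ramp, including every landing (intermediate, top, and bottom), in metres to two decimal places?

55.17 m

3030 / 500 = 6.060 → round up to 7 ramp runs. That means 6 intermediate landings.
Ramp run (horizontal) at 1:14: 3030 × 14 = 42420 mm.
Intermediate landings: 6 × 1525 = 9150 mm.
Top and bottom landings: 2 × 1800 = 3600 mm.
Total = 42420 + 9150 + 3600 = 55170 mm.
= 55.17 m.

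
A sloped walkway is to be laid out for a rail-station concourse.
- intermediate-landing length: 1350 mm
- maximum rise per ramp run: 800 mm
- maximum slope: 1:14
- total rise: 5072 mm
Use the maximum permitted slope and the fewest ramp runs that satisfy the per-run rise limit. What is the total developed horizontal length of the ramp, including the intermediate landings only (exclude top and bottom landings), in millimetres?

79108 mm

⌈5072/800⌉ = 7 ramp runs. That means 6 intermediate landings.
Ramp run (horizontal) at 1:14: 5072 × 14 = 71008 mm.
6 intermediate landings contribute 6 × 1350 = 8100 mm.
Total developed length = 71008 + 8100 = 79108 mm.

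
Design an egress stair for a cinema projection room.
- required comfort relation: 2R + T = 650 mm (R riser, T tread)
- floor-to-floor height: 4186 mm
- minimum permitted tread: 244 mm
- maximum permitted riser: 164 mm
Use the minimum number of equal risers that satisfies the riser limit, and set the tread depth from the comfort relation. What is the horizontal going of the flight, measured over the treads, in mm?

At most 164 each: 4186/164 = 25.52, giving 26 risers.
R = 4186 ÷ 26 = 161 mm.
Tread T = 650 − 2 × 161 = 328 mm (≥ 244 mm).
Treads = 26 − 1 = 25; going = 25 × 328 = 8200 mm.

8200 mm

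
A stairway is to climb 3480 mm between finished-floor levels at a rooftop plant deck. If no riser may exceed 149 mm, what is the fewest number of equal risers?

At most 149 each: 3480/149 = 23.36, giving 24 risers.

24 risers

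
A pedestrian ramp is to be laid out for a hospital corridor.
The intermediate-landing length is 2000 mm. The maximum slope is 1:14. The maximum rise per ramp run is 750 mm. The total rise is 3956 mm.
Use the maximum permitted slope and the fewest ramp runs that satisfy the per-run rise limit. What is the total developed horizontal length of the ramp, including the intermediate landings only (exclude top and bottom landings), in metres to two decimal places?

⌈3956/750⌉ = 6 ramp runs. That means 5 intermediate landings.
Horizontal run for 3956 mm of rise at 1:14 is 3956 × 14 = 55384 mm.
5 intermediate landings contribute 5 × 2000 = 10000 mm.
Total developed length = 55384 + 10000 = 65384 mm.
= 65.38 m.

65.38 m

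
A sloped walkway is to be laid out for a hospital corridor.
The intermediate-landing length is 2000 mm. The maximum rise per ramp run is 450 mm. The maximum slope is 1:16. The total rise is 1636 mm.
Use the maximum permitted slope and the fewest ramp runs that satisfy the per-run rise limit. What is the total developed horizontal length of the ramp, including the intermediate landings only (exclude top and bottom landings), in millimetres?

32176 mm

1636 / 450 = 3.636 → round up to 4 ramp runs. That means 3 intermediate landings.
Horizontal run for 1636 mm of rise at 1:16 is 1636 × 16 = 26176 mm.
3 intermediate landings contribute 3 × 2000 = 6000 mm.
Developed length = 26176 + 6000 = 32176 mm.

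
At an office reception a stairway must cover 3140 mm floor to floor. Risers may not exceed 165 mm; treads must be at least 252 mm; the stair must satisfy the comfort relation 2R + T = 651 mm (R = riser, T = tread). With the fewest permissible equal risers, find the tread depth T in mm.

3140 / 165 = 19.030 → round up to 20 risers.
Riser R = 3140 / 20 = 157 mm, within the 165 mm limit.
T = 651 − 2·157 = 337 mm, which satisfies the 252 mm minimum.

337 mm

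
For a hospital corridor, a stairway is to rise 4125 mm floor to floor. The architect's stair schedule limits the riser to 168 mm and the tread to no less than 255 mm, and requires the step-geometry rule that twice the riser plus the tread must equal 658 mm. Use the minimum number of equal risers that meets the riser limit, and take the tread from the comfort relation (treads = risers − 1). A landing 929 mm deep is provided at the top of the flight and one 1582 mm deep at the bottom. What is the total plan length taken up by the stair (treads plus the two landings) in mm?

10383 mm

⌈4125/168⌉ = 25 risers.
Riser R = 4125 / 25 = 165 mm, within the 168 mm limit.
From 2R + T = 658: T = 658 − 330 = 328 mm.
Going = (25 − 1) × 328 = 7872 mm.
Add landings: 7872 + 929 + 1582 = 10383 mm.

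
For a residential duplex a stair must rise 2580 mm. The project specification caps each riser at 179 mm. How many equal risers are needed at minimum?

2580 / 179 = 14.413 → round up to 15 risers.

15 risers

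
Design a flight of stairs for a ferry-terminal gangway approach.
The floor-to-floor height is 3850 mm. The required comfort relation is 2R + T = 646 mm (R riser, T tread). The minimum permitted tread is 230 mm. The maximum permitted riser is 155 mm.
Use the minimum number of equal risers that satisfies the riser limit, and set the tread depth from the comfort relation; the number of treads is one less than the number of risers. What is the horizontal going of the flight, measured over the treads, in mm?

8112 mm

⌈3850/155⌉ = 25 risers.
R = 3850 ÷ 25 = 154 mm.
T = 646 − 2·154 = 338 mm, which satisfies the 230 mm minimum.
25 risers give 24 treads; going = 24 × 338 = 8112 mm.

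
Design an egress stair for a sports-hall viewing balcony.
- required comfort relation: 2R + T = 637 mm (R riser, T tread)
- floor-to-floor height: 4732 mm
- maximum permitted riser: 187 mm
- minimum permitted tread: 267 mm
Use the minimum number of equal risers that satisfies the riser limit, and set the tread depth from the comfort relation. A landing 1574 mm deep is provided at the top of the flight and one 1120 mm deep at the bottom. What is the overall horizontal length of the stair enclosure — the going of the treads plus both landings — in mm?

9519 mm

At most 187 each: 4732/187 = 25.30, giving 26 risers.
Riser R = 4732 / 26 = 182 mm, within the 187 mm limit.
Tread T = 637 − 2 × 182 = 273 mm (≥ 267 mm).
Treads = 26 − 1 = 25; going = 25 × 273 = 6825 mm.
Add landings: 6825 + 1574 + 1120 = 9519 mm.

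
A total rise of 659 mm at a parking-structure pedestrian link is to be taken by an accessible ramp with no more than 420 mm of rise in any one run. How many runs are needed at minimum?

2 runs

659 / 420 = 1.57, so 2 ramp runs are needed.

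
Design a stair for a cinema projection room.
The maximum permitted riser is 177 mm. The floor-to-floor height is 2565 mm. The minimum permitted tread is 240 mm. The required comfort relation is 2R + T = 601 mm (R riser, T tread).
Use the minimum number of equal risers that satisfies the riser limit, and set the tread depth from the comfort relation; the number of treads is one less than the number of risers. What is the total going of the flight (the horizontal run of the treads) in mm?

3626 mm

2565 / 177 = 14.492 → round up to 15 risers.
Riser R = 2565 / 15 = 171 mm, within the 177 mm limit.
From 2R + T = 601: T = 601 − 342 = 259 mm.
Going = (15 − 1) × 259 = 3626 mm.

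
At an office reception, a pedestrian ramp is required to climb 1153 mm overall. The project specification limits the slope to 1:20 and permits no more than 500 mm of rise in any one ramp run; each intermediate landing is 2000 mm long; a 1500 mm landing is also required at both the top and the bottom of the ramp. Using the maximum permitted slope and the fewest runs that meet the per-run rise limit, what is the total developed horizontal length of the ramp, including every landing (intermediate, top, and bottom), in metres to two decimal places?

1153 / 500 = 2.31, so 3 ramp runs are needed. That means 2 intermediate landings.
Ramp run (horizontal) at 1:20: 1153 × 20 = 23060 mm.
2 intermediate landings contribute 2 × 2000 = 4000 mm.
Top and bottom landings: 2 × 1500 = 3000 mm.
Total = 23060 + 4000 + 3000 = 30060 mm.
= 30.06 m.

30.06 m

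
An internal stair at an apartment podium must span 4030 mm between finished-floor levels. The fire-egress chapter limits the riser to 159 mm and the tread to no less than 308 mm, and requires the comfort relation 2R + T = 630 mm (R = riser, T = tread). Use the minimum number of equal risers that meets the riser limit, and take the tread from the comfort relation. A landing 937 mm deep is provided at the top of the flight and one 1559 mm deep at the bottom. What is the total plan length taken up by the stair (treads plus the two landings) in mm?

At most 159 each: 4030/159 = 25.35, giving 26 risers.
Each riser is 4030/26 = 155 mm (≤ 159 mm).
T = 630 − 2·155 = 320 mm, which satisfies the 308 mm minimum.
Treads = 26 − 1 = 25; going = 25 × 320 = 8000 mm.
Add landings: 8000 + 937 + 1559 = 10496 mm.

10496 mm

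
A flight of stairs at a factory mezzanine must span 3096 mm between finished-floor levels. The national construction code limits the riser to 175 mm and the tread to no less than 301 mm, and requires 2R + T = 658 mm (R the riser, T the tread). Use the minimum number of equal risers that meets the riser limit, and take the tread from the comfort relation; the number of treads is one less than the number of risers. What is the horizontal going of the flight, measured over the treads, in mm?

5338 mm

3096 / 175 = 17.69, so 18 risers are needed.
R = 3096 ÷ 18 = 172 mm.
T = 658 − 2·172 = 314 mm, which satisfies the 301 mm minimum.
18 risers give 17 treads; going = 17 × 314 = 5338 mm.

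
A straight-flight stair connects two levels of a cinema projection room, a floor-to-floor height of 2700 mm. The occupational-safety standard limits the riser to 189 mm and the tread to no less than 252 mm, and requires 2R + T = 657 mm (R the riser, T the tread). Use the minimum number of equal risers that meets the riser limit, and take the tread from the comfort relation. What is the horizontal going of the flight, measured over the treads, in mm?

At most 189 each: 2700/189 = 14.29, giving 15 risers.
R = 2700 ÷ 15 = 180 mm.
From 2R + T = 657: T = 657 − 360 = 297 mm.
Treads = 15 − 1 = 14; going = 14 × 297 = 4158 mm.

4158 mm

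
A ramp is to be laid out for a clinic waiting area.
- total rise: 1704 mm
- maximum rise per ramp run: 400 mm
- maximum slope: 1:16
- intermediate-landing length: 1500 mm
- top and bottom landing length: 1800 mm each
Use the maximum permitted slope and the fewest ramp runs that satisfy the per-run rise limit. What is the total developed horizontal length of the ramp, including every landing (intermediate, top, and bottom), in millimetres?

36864 mm

At most 400 each: 1704/400 = 4.26, giving 5 ramp runs. That means 4 intermediate landings.
Horizontal run for 1704 mm of rise at 1:16 is 1704 × 16 = 27264 mm.
Intermediate landings: 4 × 1500 = 6000 mm.
Top and bottom landings: 2 × 1800 = 3600 mm.
Total = 27264 + 6000 + 3600 = 36864 mm.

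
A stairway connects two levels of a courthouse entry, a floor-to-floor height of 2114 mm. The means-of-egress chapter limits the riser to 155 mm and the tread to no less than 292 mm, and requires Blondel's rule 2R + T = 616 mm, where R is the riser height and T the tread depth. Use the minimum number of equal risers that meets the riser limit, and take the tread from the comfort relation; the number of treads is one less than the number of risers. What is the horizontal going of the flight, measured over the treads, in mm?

4082 mm

2114 / 155 = 13.639 → round up to 14 risers.
R = 2114 ÷ 14 = 151 mm.
From 2R + T = 616: T = 616 − 302 = 314 mm.
14 risers give 13 treads; going = 13 × 314 = 4082 mm.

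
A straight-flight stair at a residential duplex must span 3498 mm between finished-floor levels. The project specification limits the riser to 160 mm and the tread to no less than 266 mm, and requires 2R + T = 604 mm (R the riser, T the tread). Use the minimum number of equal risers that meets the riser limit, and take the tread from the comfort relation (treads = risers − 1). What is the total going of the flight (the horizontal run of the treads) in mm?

6006 mm

At most 160 each: 3498/160 = 21.86, giving 22 risers.
Each riser is 3498/22 = 159 mm (≤ 160 mm).
T = 604 − 2·159 = 286 mm, which satisfies the 266 mm minimum.
Going = (22 − 1) × 286 = 6006 mm.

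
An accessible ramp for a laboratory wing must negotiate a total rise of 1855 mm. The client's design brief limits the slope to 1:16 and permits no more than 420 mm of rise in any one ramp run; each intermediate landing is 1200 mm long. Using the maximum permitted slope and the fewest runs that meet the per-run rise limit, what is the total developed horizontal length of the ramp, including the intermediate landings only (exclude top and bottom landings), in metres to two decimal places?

34.48 m

At most 420 each: 1855/420 = 4.42, giving 5 ramp runs. That means 4 intermediate landings.
Horizontal run for 1855 mm of rise at 1:16 is 1855 × 16 = 29680 mm.
4 intermediate landings contribute 4 × 1200 = 4800 mm.
Developed length = 29680 + 4800 = 34480 mm.
= 34.48 m.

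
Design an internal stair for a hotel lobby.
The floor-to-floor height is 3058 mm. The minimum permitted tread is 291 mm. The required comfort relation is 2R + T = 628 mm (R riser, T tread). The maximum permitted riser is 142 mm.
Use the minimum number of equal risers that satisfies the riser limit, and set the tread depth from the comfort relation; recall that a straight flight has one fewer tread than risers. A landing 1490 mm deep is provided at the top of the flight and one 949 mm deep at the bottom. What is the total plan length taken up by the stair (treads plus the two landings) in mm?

9789 mm

⌈3058/142⌉ = 22 risers.
R = 3058 ÷ 22 = 139 mm.
T = 628 − 2·139 = 350 mm, which satisfies the 291 mm minimum.
22 risers give 21 treads; going = 21 × 350 = 7350 mm.
Enclosure = 7350 + 1490 + 949 = 9789 mm.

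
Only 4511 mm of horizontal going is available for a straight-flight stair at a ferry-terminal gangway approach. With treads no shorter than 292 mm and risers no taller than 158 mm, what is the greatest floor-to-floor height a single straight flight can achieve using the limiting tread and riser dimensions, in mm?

4511 / 292 = 15.45, so 15 treads fit.
Risers = treads + 1 = 16.
Maximum height = 16 × 158 = 2528 mm.

2528 mm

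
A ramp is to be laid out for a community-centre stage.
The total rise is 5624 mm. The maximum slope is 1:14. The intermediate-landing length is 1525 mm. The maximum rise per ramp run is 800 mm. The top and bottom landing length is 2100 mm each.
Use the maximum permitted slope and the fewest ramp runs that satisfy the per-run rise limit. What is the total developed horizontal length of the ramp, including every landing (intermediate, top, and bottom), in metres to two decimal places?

93.61 m

5624 / 800 = 7.030 → round up to 8 ramp runs. That means 7 intermediate landings.
Ramp run (horizontal) at 1:14: 5624 × 14 = 78736 mm.
Intermediate landings: 7 × 1525 = 10675 mm.
Top and bottom landings: 2 × 2100 = 4200 mm.
Total = 78736 + 10675 + 4200 = 93611 mm.
= 93.61 m.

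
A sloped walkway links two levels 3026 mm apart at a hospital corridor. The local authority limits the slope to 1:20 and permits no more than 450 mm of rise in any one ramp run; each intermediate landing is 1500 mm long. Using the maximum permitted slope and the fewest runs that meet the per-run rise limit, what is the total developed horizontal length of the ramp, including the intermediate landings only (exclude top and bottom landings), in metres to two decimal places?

3026 / 450 = 6.724 → round up to 7 ramp runs. That means 6 intermediate landings.
Horizontal run for 3026 mm of rise at 1:20 is 3026 × 20 = 60520 mm.
Intermediate landings: 6 × 1500 = 9000 mm.
Developed length = 60520 + 9000 = 69520 mm.
= 69.52 m.

69.52 m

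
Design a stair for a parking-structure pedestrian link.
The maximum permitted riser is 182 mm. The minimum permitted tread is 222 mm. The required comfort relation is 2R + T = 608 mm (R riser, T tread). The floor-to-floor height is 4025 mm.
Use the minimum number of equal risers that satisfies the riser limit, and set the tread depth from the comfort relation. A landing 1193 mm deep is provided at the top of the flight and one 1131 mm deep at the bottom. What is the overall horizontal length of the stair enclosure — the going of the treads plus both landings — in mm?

8000 mm

⌈4025/182⌉ = 23 risers.
Each riser is 4025/23 = 175 mm (≤ 182 mm).
From 2R + T = 608: T = 608 − 350 = 258 mm.
Going = (23 − 1) × 258 = 5676 mm.
Add landings: 5676 + 1193 + 1131 = 8000 mm.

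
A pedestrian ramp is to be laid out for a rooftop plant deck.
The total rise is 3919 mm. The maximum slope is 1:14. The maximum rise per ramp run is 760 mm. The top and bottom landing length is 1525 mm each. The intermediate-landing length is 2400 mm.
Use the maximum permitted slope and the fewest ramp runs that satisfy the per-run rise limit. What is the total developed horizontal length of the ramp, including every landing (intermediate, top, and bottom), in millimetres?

3919 / 760 = 5.16, so 6 ramp runs are needed. That means 5 intermediate landings.
Horizontal run for 3919 mm of rise at 1:14 is 3919 × 14 = 54866 mm.
Intermediate landings: 5 × 2400 = 12000 mm.
Top and bottom landings: 2 × 1525 = 3050 mm.
Total = 54866 + 12000 + 3050 = 69916 mm.

69916 mm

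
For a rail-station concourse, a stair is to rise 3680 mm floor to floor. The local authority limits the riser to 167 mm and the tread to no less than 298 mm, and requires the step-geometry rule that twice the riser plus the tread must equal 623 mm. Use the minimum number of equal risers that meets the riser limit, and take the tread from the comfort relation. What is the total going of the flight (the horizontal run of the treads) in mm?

3680 / 167 = 22.04, so 23 risers are needed.
R = 3680 ÷ 23 = 160 mm.
From 2R + T = 623: T = 623 − 320 = 303 mm.
Going = (23 − 1) × 303 = 6666 mm.

6666 mm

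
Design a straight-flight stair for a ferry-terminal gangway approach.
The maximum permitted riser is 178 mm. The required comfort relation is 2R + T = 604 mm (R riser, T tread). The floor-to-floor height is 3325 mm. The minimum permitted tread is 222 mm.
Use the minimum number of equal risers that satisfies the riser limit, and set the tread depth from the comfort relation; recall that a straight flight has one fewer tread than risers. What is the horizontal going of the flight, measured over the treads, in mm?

4572 mm

3325 / 178 = 18.68, so 19 risers are needed.
Riser R = 3325 / 19 = 175 mm, within the 178 mm limit.
Tread T = 604 − 2 × 175 = 254 mm (≥ 222 mm).
Going = (19 − 1) × 254 = 4572 mm.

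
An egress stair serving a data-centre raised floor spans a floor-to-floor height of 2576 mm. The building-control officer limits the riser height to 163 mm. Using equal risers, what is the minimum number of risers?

At most 163 each: 2576/163 = 15.80, giving 16 risers.

16 risers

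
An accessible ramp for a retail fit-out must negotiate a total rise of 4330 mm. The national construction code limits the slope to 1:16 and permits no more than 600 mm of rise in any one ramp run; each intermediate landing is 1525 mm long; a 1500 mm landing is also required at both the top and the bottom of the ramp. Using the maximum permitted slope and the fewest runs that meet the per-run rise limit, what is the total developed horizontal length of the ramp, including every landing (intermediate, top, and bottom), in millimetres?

4330 / 600 = 7.22, so 8 ramp runs are needed. That means 7 intermediate landings.
Ramp run (horizontal) at 1:16: 4330 × 16 = 69280 mm.
Intermediate landings: 7 × 1525 = 10675 mm.
Top and bottom landings: 2 × 1500 = 3000 mm.
Total = 69280 + 10675 + 3000 = 82955 mm.

82955 mm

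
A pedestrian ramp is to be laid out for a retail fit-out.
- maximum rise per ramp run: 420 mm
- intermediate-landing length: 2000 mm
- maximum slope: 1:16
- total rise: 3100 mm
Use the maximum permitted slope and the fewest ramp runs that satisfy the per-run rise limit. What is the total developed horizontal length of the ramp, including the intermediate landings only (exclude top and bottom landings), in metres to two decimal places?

63.60 m

3100 / 420 = 7.38, so 8 ramp runs are needed. That means 7 intermediate landings.
Ramp run (horizontal) at 1:16: 3100 × 16 = 49600 mm.
7 intermediate landings contribute 7 × 2000 = 14000 mm.
Total developed length = 49600 + 14000 = 63600 mm.
= 63.60 m.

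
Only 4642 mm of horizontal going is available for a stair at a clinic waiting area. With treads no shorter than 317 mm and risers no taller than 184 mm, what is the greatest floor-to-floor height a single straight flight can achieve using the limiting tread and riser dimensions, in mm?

Treads that fit: ⌊4642 / 317⌋ = 14.
Risers = treads + 1 = 15.
Maximum height = 15 × 184 = 2760 mm.

2760 mm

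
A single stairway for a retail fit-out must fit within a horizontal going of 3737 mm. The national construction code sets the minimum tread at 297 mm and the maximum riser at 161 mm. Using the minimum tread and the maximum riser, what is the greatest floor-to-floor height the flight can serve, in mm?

2093 mm

Treads that fit: ⌊3737 / 297⌋ = 12.
Risers = treads + 1 = 13.
Maximum height = 13 × 161 = 2093 mm.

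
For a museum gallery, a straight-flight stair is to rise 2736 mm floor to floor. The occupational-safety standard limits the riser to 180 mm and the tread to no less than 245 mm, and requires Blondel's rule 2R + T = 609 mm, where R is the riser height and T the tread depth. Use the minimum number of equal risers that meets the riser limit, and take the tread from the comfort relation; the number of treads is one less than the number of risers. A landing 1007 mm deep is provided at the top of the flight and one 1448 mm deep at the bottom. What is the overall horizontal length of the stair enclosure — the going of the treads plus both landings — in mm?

At most 180 each: 2736/180 = 15.20, giving 16 risers.
R = 2736 ÷ 16 = 171 mm.
Tread T = 609 − 2 × 171 = 267 mm (≥ 245 mm).
Going = (16 − 1) × 267 = 4005 mm.
Enclosure = 4005 + 1007 + 1448 = 6460 mm.

6460 mm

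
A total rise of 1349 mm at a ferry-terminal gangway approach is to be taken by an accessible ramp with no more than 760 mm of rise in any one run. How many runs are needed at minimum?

1349 / 760 = 1.775 → round up to 2 ramp runs.

2 runs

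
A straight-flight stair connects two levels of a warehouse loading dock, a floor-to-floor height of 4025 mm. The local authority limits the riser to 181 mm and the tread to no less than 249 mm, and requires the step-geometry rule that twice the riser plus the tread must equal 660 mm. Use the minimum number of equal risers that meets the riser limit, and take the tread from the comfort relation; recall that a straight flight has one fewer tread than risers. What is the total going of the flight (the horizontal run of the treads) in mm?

At most 181 each: 4025/181 = 22.24, giving 23 risers.
Each riser is 4025/23 = 175 mm (≤ 181 mm).
T = 660 − 2·175 = 310 mm, which satisfies the 249 mm minimum.
23 risers give 22 treads; going = 22 × 310 = 6820 mm.

6820 mm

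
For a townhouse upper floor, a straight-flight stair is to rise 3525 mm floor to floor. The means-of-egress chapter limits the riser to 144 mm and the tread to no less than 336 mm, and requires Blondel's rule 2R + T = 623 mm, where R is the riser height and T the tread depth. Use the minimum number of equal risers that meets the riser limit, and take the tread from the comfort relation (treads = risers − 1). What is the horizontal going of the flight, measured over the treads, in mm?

8184 mm

At most 144 each: 3525/144 = 24.48, giving 25 risers.
R = 3525 ÷ 25 = 141 mm.
Tread T = 623 − 2 × 141 = 341 mm (≥ 336 mm).
25 risers give 24 treads; going = 24 × 341 = 8184 mm.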